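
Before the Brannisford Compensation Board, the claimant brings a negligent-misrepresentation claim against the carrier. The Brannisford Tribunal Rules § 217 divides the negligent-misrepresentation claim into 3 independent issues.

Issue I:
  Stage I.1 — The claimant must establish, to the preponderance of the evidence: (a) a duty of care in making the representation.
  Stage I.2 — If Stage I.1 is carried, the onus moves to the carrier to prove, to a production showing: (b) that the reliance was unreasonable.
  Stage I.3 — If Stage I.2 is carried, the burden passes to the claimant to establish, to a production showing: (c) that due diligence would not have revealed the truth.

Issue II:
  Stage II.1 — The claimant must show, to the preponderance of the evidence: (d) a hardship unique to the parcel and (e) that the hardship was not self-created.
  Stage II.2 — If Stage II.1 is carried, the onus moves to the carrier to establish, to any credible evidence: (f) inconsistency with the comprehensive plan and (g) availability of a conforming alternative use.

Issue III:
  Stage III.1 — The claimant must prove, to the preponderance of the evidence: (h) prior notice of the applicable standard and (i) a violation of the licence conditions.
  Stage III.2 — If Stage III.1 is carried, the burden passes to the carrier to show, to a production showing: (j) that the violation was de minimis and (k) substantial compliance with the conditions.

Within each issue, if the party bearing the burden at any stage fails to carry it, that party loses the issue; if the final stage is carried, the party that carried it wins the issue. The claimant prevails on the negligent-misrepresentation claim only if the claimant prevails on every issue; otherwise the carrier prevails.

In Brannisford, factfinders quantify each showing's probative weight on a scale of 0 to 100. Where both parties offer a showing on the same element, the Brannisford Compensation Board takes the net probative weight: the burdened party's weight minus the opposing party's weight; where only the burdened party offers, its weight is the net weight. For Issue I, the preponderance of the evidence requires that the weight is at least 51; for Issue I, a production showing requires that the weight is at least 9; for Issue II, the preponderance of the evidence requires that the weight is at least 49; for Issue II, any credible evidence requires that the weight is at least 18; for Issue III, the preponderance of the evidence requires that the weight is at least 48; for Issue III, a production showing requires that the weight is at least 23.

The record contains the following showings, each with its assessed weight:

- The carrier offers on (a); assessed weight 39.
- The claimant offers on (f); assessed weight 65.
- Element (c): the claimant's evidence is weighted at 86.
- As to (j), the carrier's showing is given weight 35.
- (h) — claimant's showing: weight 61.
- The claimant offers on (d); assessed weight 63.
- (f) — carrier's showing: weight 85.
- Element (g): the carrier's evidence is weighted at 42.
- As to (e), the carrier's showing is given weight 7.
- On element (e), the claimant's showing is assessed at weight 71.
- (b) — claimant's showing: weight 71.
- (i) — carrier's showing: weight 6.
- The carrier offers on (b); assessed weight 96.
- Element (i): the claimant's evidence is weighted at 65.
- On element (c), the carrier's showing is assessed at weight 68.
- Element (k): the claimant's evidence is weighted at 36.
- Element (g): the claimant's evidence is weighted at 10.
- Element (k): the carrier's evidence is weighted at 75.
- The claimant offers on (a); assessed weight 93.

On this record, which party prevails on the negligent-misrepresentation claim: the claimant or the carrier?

carrier

— Issue I —
At Stage I.1 the claimant must meet the preponderance of the evidence (weight is at least 51): on (a) the weight is 93 less the opposing 39 gives net 54, which does reach 51, so (a) meets the standard.
  The claimant carries Stage I.1; the carrier now bears the burden.
At Stage I.2 the carrier must meet a production showing (weight is at least 9): on (b) the weight is 96 less the opposing 71 gives net 25, which does reach 9, so (b) meets the standard.
  The carrier carries Stage I.2; the claimant now bears the burden.
At Stage I.3 the claimant must meet a production showing (weight is at least 9): on (c) the weight is 86 less the opposing 68 gives net 18, which does reach 9, so (c) meets the standard.
  The claimant carries the last stage.
Every stage carried; the claimant prevails on this issue.
— Issue II —
Stage II.1 — burden on claimant; standard: the preponderance of the evidence (weight is at least 49).
    (d): 63 ≥ 49 [met]
    (e): 71 − 7 = 64 ≥ 49 [met]
  All elements met. The burden passes to the carrier.
Stage II.2 — burden on carrier; standard: any credible evidence (weight is at least 18).
    (f): 85 − 65 = 20 ≥ 18 [met]
    (g): 42 − 10 = 32 ≥ 18 [met]
  The carrier carries the last stage.
Every stage carried; the carrier prevails on this issue.
— Issue III —
Stage III.1 — burden on claimant; standard: the preponderance of the evidence (weight is at least 48).
    (h): 61 ≥ 48 [met]
    (i): 65 − 6 = 59 ≥ 48 [met]
  Stage III.1 is satisfied; the onus moves to the carrier.
Stage III.2 — burden on carrier; standard: a production showing (weight is at least 23).
    (j): 35 ≥ 23 [met]
    (k): 75 − 36 = 39 ≥ 23 [met]
  Stage III.2 carried; the final stage is satisfied.
Every stage carried; the carrier prevails on this issue.
Per-issue: Issue I → claimant; Issue II → carrier; Issue III → carrier. The claimant must prevail on every issue; overall, the carrier prevails.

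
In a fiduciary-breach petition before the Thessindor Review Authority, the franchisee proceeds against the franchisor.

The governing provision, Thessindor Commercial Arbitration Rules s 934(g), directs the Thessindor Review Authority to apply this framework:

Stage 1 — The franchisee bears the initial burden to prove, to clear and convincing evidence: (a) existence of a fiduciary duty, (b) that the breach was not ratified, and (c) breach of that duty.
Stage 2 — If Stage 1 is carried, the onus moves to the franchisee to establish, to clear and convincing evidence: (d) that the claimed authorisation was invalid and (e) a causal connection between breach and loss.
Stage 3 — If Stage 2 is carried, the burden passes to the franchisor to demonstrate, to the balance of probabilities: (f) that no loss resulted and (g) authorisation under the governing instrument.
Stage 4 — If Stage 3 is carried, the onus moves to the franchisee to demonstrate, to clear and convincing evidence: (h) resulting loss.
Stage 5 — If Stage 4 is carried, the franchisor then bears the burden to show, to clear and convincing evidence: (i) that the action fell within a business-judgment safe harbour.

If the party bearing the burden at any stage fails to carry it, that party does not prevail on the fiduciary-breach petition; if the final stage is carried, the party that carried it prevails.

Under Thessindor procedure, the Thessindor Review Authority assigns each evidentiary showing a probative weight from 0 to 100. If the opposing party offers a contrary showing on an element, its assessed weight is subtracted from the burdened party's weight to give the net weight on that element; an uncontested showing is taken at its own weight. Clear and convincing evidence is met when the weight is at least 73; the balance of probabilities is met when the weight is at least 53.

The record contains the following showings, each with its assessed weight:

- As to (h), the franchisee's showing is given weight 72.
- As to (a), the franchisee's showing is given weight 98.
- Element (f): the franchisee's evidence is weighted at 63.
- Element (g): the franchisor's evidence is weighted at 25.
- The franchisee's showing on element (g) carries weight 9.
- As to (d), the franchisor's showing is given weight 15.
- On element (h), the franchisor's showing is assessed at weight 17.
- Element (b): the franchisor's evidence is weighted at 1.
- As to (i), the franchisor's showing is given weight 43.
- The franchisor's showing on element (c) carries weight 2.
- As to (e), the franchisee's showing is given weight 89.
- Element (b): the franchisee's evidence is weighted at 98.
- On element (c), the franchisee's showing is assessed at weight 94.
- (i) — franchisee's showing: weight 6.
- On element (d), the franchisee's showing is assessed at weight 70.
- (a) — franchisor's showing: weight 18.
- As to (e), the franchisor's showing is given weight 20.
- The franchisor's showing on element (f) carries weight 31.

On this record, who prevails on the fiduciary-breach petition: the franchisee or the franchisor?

Stage 1 (franchisee, clear and convincing evidence, weight is at least 73): (a) net 98−18=80 ≥ 73 — meets; (b) net 98−1=97 ≥ 73 — meets; (c) net 94−2=92 ≥ 73 — meets.
  Stage 1 is satisfied; the franchisee continues to bear the burden.
Stage 2 (franchisee, clear and convincing evidence, weight is at least 73): (d) net 70−15=55 < 73 — fails; (e) net 89−20=69 < 73 — fails.
  The franchisee does not carry Stage 2.
The analysis ends at Stage 2; the franchisor prevails.

franchisor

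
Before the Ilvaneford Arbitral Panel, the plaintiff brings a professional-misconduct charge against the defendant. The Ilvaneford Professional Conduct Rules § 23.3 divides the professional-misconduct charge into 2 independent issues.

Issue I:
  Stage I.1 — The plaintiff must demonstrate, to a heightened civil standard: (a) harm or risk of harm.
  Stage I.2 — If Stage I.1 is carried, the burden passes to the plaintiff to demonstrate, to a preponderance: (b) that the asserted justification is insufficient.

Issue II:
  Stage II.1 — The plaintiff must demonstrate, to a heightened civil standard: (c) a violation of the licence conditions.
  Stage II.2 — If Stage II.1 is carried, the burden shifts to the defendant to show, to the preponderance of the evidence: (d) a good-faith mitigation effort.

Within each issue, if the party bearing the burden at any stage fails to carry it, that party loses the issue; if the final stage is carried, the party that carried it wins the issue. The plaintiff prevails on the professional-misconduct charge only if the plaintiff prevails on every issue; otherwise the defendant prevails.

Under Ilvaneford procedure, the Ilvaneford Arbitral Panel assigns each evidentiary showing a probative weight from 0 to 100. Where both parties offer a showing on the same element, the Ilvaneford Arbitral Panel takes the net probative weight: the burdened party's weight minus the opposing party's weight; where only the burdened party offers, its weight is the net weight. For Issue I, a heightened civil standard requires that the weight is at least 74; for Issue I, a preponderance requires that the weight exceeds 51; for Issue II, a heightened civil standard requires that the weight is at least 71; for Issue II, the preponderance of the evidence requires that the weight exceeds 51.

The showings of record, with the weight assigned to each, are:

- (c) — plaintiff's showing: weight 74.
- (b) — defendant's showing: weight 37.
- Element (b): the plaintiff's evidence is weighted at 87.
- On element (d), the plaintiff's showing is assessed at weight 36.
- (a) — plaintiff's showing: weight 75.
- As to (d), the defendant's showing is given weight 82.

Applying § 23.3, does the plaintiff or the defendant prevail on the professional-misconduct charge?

defendant

— Issue I —
Stage I.1 (plaintiff, a heightened civil standard, weight is at least 74): (a) 75 ≥ 74 — meets.
  Stage I.1 is satisfied; the plaintiff continues to bear the burden.
Stage I.2 (plaintiff, a preponderance, weight exceeds 51): (b) net 87−37=50 ≤ 51 — fails.
  The plaintiff does not carry Stage I.2.
The defendant prevails on this issue.
— Issue II —
Stage II.1 (plaintiff, a heightened civil standard, weight is at least 71): (c) 74 ≥ 71 — meets.
  All elements met. The burden passes to the defendant.
Stage II.2 (defendant, the preponderance of the evidence, weight exceeds 51): (d) net 82−36=46 ≤ 51 — fails.
  Not every element is met, so the defendant fails to carry Stage II.2.
The plaintiff prevails on this issue.
Per-issue: Issue I → defendant; Issue II → plaintiff. The plaintiff must prevail on every issue; overall, the defendant prevails.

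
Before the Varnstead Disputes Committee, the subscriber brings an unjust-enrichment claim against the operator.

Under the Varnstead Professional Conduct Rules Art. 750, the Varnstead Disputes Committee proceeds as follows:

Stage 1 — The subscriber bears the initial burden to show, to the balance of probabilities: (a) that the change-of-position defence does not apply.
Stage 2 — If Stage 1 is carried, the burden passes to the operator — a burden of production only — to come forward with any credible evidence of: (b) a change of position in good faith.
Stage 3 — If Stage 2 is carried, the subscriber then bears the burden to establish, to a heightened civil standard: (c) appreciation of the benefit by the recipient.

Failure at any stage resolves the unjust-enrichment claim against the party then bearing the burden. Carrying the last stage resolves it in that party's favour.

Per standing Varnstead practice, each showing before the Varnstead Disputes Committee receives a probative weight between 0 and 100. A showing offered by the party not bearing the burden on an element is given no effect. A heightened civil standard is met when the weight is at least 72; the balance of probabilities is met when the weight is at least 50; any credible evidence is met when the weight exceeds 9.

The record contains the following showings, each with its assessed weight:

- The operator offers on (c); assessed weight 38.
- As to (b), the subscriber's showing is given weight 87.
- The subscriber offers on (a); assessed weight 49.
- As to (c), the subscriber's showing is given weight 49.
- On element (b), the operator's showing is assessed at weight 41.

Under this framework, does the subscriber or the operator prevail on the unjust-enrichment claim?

operator

Stage 1 — burden on subscriber; standard: the balance of probabilities (weight is at least 50).
    (a): 49 < 50 [not met]
  Not every element is met, so the subscriber fails to carry Stage 1.
So the operator prevails.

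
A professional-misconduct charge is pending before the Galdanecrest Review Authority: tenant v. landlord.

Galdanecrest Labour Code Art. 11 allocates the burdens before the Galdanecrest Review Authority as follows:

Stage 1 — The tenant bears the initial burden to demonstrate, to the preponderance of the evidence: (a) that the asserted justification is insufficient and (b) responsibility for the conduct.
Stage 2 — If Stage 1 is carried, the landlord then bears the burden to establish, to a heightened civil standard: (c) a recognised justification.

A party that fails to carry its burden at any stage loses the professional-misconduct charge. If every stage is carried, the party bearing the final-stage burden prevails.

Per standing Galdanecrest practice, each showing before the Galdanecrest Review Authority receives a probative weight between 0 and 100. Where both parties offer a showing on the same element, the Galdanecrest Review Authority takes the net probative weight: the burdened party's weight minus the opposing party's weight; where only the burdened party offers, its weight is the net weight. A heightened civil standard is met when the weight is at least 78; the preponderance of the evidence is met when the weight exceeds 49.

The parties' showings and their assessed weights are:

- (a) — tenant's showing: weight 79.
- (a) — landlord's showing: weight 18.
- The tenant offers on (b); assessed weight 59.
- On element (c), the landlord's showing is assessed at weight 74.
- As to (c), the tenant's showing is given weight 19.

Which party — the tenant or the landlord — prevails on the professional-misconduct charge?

tenant

Stage 1 (tenant, the preponderance of the evidence, weight exceeds 49): (a) net 79−18=61 > 49 — meets; (b) 59 > 49 — meets.
  Stage 1 carried; the burden shifts to the landlord.
Stage 2 (landlord, a heightened civil standard, weight is at least 78): (c) net 74−19=55 < 78 — fails.
  Stage 2 not carried; the landlord fails its burden.
The tenant prevails.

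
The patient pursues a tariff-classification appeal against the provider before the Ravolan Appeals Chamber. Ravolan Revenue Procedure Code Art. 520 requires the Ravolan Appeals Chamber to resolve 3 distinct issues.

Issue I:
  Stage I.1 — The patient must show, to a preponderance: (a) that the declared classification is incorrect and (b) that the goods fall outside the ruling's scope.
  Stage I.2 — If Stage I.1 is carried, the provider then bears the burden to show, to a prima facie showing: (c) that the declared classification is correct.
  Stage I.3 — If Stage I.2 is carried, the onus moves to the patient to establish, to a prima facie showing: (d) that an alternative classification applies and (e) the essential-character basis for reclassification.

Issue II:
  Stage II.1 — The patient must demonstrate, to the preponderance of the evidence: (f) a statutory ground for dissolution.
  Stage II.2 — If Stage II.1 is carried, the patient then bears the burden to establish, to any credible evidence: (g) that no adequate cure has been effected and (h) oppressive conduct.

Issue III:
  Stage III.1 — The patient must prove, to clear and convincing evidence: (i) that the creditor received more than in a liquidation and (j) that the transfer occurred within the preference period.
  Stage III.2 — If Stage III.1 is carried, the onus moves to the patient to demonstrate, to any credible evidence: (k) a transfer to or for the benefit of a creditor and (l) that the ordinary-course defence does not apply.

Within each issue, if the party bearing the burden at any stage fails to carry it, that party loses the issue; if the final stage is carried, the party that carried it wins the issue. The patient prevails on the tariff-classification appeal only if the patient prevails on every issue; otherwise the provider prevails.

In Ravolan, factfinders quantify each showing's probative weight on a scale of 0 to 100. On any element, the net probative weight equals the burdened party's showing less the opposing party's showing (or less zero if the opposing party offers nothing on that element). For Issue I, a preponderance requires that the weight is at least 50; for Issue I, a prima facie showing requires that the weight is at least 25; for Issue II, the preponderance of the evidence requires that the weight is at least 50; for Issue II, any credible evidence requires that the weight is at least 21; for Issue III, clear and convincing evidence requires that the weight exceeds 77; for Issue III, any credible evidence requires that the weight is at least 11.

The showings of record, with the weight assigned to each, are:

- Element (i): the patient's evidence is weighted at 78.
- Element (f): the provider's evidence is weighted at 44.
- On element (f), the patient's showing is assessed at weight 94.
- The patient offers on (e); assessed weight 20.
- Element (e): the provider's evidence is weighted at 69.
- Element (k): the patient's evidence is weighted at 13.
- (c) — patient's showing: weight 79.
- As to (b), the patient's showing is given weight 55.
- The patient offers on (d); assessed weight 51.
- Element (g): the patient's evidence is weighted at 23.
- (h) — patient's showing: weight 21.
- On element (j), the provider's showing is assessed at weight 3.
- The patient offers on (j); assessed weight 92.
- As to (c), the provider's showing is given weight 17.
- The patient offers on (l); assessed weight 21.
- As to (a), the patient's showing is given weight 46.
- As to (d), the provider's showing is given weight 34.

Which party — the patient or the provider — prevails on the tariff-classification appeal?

— Issue I —
Stage I.1 (patient, a preponderance, weight is at least 50): (a) 46 < 50 — fails; (b) 55 ≥ 50 — meets.
  Not every element is met, so the patient fails to carry Stage I.1.
The analysis ends at Stage I.1; the provider prevails on this issue.
— Issue II —
At Stage II.1 the patient must meet the preponderance of the evidence (weight is at least 50): on (f) the weight is 94 less the opposing 44 gives net 50, ≥ 50, so (f) meets the standard.
  All elements met. The patient retains the burden for Stage II.2.
At Stage II.2 the patient must meet any credible evidence (weight is at least 21): on (g) the weight is 23, ≥ 21, so (g) meets the standard; on (h) the weight is 21, ≥ 21, so (h) meets the standard.
  All elements met at the final stage.
All stages carried — the patient prevails on this issue.
— Issue III —
Stage III.1 — burden on patient; standard: clear and convincing evidence (weight exceeds 77).
    (i): 78 > 77 [met]
    (j): 92 − 3 = 89 > 77 [met]
  All elements met. The patient retains the burden for Stage III.2.
Stage III.2 — burden on patient; standard: any credible evidence (weight is at least 11).
    (k): 13 ≥ 11 [met]
    (l): 21 ≥ 11 [met]
  All elements met at the final stage.
All stages carried — the patient prevails on this issue.
Per-issue: Issue I → provider; Issue II → patient; Issue III → patient. The patient must prevail on every issue; overall, the provider prevails.

provider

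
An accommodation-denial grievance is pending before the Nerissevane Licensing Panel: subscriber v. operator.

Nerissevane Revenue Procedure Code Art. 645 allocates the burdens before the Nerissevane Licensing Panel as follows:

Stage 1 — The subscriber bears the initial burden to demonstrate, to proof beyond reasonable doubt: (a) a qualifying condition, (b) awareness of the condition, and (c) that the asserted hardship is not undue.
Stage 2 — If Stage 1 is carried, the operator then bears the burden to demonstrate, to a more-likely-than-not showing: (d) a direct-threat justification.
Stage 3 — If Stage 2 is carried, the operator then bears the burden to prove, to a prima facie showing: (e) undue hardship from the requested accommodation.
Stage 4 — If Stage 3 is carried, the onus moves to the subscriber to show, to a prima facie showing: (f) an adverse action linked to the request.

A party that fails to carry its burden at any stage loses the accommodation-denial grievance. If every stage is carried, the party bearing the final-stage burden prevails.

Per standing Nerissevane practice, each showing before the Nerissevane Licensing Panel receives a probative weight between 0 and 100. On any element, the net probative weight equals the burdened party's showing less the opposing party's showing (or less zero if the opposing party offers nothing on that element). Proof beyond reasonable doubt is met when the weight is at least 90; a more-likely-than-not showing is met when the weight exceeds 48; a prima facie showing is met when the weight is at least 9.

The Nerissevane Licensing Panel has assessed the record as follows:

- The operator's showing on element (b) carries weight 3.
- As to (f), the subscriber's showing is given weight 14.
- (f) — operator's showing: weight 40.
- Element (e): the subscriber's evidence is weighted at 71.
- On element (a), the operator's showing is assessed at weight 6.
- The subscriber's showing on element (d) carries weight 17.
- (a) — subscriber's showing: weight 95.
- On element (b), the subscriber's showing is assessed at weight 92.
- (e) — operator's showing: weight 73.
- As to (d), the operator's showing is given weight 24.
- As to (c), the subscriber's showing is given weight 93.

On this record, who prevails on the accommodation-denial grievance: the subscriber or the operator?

operator

Stage 1 — burden on subscriber; standard: proof beyond reasonable doubt (weight is at least 90).
    (a): 95 − 6 = 89 < 90 [not met]
    (b): 92 − 3 = 89 < 90 [not met]
    (c): 93 ≥ 90 [met]
  Not every element is met, so the subscriber fails to carry Stage 1.
The operator prevails.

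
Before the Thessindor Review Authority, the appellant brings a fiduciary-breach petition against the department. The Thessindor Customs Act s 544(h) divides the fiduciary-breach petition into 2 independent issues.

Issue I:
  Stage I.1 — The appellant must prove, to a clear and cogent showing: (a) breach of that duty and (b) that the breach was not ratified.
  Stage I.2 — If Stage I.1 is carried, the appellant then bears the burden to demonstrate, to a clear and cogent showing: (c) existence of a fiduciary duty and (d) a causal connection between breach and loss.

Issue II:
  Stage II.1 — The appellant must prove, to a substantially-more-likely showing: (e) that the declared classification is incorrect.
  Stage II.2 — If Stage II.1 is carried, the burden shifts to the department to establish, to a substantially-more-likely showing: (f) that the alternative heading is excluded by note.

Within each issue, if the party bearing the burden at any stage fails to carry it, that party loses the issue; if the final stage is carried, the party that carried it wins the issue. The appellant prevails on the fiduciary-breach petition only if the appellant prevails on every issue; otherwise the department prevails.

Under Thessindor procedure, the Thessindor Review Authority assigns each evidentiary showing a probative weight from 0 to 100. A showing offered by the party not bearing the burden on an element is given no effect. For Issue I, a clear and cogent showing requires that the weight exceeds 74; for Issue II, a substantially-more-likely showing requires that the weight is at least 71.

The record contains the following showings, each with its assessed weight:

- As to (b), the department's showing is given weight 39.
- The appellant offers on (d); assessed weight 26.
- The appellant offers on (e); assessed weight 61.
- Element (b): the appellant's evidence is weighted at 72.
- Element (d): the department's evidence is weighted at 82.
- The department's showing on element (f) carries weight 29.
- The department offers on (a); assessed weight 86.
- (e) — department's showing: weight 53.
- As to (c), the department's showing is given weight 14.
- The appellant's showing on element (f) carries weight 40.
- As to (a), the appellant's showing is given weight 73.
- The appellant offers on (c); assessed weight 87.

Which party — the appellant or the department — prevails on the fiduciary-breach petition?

— Issue I —
At Stage I.1 the appellant must meet a clear and cogent showing (weight exceeds 74): on (a) the weight is 73 (the department's 86 is given no effect), which does not exceed 74, so (a) does not meet the standard; on (b) the weight is 72 (the department's 39 is given no effect), which does not exceed 74, so (b) does not meet the standard.
  The appellant does not carry Stage I.1.
The analysis ends at Stage I.1; the department prevails on this issue.
— Issue II —
Stage II.1 — burden on appellant; standard: a substantially-more-likely showing (weight is at least 71).
    (e): 61 (department's 53 disregarded) < 71 [not met]
  Not every element is met, so the appellant fails to carry Stage II.1.
So the department prevails on this issue.
Per-issue: Issue I → department; Issue II → department. The appellant must prevail on every issue; overall, the department prevails.

department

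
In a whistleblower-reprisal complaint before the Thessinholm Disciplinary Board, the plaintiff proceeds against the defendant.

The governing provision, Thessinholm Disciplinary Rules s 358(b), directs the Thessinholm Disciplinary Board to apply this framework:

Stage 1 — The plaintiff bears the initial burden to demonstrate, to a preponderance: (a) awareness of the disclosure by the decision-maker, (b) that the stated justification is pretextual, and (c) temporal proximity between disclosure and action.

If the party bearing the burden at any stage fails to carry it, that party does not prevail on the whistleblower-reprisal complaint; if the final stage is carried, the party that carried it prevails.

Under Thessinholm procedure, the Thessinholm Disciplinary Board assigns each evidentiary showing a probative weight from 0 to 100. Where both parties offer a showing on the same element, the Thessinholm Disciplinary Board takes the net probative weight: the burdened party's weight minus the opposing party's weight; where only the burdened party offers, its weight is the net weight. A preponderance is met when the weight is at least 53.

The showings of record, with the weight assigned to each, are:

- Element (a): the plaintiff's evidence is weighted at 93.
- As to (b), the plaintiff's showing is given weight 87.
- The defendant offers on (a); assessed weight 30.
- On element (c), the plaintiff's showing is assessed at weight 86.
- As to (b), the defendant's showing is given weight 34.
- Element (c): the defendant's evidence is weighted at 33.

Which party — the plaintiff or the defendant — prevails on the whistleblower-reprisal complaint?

plaintiff

At Stage 1 the plaintiff must meet a preponderance (weight is at least 53): on (a) the weight is 93 less the opposing 30 gives net 63, which does reach 53, so (a) meets the standard; on (b) the weight is 87 less the opposing 34 gives net 53, which does reach 53, so (b) meets the standard; on (c) the weight is 86 less the opposing 33 gives net 53, which does reach 53, so (c) meets the standard.
  The plaintiff carries the last stage.
Every stage carried; the plaintiff prevails.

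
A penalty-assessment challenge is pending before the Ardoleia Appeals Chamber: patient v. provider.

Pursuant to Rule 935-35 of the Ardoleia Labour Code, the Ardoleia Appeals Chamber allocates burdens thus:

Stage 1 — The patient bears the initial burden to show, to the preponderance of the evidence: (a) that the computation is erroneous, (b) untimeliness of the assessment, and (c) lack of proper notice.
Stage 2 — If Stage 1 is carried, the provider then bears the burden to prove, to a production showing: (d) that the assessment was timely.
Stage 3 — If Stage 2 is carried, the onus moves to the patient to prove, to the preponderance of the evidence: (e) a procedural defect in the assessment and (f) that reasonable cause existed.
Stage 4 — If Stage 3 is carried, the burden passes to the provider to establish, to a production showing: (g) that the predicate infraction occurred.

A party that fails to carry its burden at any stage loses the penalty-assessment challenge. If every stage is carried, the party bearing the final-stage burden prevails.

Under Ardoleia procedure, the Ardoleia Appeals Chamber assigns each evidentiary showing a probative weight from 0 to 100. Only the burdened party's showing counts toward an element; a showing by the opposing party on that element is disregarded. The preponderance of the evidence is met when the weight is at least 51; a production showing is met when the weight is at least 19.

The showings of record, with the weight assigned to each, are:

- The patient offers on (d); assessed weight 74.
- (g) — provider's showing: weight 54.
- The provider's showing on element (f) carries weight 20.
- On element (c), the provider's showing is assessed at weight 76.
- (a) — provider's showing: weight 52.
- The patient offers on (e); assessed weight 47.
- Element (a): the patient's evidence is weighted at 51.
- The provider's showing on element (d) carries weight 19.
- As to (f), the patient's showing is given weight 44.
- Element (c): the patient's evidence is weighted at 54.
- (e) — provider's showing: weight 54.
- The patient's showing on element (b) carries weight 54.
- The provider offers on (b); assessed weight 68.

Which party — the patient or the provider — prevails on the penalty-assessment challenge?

At Stage 1 the patient must meet the preponderance of the evidence (weight is at least 51): on (a) the weight is 51 (the provider's 52 is given no effect), which does reach 51, so (a) meets the standard; on (b) the weight is 54 (the provider's 68 is given no effect), which does reach 51, so (b) meets the standard; on (c) the weight is 54 (the provider's 76 is given no effect), ≥ 51, so (c) meets the standard.
  Stage 1 is satisfied; the onus moves to the provider.
At Stage 2 the provider must meet a production showing (weight is at least 19): on (d) the weight is 19 (the patient's 74 is given no effect), which does reach 19, so (d) meets the standard.
  The provider carries Stage 2; the patient now bears the burden.
At Stage 3 the patient must meet the preponderance of the evidence (weight is at least 51): on (e) the weight is 47 (the provider's 54 is given no effect), < 51, so (e) does not meet the standard; on (f) the weight is 44 (the provider's 20 is given no effect), < 51, so (f) does not meet the standard.
  Stage 3 not carried; the patient fails its burden.
So the provider prevails.

provider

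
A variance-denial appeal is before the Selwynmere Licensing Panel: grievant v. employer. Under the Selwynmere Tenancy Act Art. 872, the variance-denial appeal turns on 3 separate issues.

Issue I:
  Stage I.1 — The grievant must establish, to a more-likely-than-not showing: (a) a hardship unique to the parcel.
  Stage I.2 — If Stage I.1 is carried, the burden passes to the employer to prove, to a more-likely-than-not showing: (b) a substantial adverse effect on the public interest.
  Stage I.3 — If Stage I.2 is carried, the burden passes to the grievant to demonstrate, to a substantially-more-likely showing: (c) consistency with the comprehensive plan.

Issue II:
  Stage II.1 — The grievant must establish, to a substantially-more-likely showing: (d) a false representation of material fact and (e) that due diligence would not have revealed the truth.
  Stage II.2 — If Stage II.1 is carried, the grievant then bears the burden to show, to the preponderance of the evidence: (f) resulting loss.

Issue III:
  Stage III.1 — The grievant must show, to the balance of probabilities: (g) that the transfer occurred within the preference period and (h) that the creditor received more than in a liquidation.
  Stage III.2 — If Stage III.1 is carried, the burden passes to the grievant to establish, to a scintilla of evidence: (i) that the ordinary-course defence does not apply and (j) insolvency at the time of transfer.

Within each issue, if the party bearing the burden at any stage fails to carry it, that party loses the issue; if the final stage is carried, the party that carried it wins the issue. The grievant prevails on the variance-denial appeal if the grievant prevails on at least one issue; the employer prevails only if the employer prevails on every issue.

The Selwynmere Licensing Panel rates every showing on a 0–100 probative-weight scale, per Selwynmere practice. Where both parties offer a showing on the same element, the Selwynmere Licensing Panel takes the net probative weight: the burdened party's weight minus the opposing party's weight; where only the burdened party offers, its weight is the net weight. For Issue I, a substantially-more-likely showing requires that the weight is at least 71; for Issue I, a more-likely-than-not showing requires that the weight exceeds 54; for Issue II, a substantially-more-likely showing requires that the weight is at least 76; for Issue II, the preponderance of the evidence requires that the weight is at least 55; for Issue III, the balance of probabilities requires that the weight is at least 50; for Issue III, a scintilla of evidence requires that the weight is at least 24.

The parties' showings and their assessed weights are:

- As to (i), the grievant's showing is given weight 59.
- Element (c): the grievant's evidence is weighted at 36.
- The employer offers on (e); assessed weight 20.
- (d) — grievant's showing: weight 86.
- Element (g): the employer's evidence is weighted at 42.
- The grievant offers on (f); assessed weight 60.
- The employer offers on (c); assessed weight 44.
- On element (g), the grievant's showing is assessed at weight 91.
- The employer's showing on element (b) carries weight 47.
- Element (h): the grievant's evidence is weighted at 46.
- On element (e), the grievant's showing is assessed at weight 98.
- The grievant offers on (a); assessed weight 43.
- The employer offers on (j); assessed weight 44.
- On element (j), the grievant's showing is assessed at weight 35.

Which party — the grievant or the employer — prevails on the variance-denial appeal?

— Issue I —
Stage I.1 — burden on grievant; standard: a more-likely-than-not showing (weight exceeds 54).
    (a): 43 ≤ 54 [not met]
  Not every element is met, so the grievant fails to carry Stage I.1.
So the employer prevails on this issue.
— Issue II —
At Stage II.1 the grievant must meet a substantially-more-likely showing (weight is at least 76): on (d) the weight is 86, which does reach 76, so (d) meets the standard; on (e) the weight is 98 less the opposing 20 gives net 78, ≥ 76, so (e) meets the standard.
  Stage II.1 is satisfied; the grievant continues to bear the burden.
At Stage II.2 the grievant must meet the preponderance of the evidence (weight is at least 55): on (f) the weight is 60, ≥ 55, so (f) meets the standard.
  All elements met at the final stage.
Every stage carried; the grievant prevails on this issue.
— Issue III —
Stage III.1 (grievant, the balance of probabilities, weight is at least 50): (g) net 91−42=49 < 50 — fails; (h) 46 < 50 — fails.
  Not every element is met, so the grievant fails to carry Stage III.1.
So the employer prevails on this issue.
Per-issue: Issue I → employer; Issue II → grievant; Issue III → employer. The grievant must prevail on at least one issue; overall, the grievant prevails.

grievant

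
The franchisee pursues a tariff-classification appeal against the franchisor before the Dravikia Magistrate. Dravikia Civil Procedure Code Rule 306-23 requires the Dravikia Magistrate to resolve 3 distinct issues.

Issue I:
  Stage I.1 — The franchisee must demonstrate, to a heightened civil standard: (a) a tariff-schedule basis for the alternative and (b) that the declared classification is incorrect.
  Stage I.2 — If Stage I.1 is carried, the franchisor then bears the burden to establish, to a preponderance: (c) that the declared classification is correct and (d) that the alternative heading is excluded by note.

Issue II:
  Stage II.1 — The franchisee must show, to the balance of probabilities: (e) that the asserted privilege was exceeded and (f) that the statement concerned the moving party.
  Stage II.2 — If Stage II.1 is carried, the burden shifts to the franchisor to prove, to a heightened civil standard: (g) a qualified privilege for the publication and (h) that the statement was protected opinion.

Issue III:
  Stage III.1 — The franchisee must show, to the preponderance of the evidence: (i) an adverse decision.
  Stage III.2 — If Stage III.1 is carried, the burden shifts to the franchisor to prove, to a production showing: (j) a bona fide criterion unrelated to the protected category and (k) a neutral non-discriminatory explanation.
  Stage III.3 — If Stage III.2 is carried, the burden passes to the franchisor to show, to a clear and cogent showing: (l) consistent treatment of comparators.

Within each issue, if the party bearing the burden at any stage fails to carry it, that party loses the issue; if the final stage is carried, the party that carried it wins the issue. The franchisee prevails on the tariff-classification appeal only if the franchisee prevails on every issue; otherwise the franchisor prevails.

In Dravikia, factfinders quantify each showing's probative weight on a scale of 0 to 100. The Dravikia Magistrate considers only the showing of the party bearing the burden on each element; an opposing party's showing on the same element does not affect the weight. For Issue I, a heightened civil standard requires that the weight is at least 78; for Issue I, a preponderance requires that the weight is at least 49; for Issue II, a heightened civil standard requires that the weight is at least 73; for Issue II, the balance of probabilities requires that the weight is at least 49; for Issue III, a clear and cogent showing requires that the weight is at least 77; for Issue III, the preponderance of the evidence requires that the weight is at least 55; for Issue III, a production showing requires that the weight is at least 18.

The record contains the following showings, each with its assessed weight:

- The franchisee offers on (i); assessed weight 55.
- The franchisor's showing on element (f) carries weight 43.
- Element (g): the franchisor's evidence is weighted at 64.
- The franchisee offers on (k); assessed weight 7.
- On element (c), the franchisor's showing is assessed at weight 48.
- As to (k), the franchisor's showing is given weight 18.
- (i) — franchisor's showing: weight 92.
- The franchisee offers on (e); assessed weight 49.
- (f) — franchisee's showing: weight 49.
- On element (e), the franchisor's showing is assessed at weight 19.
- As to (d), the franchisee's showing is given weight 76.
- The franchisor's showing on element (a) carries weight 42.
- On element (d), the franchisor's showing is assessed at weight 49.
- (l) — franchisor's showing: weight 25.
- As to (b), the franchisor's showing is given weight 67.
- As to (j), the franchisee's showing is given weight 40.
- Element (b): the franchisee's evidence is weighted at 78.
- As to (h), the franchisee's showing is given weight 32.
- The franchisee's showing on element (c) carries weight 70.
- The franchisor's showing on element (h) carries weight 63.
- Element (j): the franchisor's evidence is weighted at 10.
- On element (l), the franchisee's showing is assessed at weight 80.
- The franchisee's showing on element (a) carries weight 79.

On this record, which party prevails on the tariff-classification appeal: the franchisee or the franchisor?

franchisee

— Issue I —
Stage I.1 — burden on franchisee; standard: a heightened civil standard (weight is at least 78).
    (a): 79 (franchisor's 42 disregarded) ≥ 78 [met]
    (b): 78 (franchisor's 67 disregarded) ≥ 78 [met]
  All elements met. The burden passes to the franchisor.
Stage I.2 — burden on franchisor; standard: a preponderance (weight is at least 49).
    (c): 48 (franchisee's 70 disregarded) < 49 [not met]
    (d): 49 (franchisee's 76 disregarded) ≥ 49 [met]
  The franchisor does not carry Stage I.2.
So the franchisee prevails on this issue.
— Issue II —
Stage II.1 (franchisee, the balance of probabilities, weight is at least 49): (e) 49 (franchisor's 19 disregarded) ≥ 49 — meets; (f) 49 (franchisor's 43 disregarded) ≥ 49 — meets.
  All elements met. The burden passes to the franchisor.
Stage II.2 (franchisor, a heightened civil standard, weight is at least 73): (g) 64 < 73 — fails; (h) 63 (franchisee's 32 disregarded) < 73 — fails.
  Stage II.2 not carried; the franchisor fails its burden.
The franchisee prevails on this issue.
— Issue III —
Stage III.1 (franchisee, the preponderance of the evidence, weight is at least 55): (i) 55 (franchisor's 92 disregarded) ≥ 55 — meets.
  All elements met. The burden passes to the franchisor.
Stage III.2 (franchisor, a production showing, weight is at least 18): (j) 10 (franchisee's 40 disregarded) < 18 — fails; (k) 18 (franchisee's 7 disregarded) ≥ 18 — meets.
  Not every element is met, so the franchisor fails to carry Stage III.2.
So the franchisee prevails on this issue.
Per-issue: Issue I → franchisee; Issue II → franchisee; Issue III → franchisee. The franchisee must prevail on every issue; overall, the franchisee prevails.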